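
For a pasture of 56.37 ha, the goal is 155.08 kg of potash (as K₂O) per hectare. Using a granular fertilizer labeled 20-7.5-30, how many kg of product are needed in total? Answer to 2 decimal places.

Product per hectare = 155.08 / 30% = 516.933 kg.
Total product = 516.933 × 56.37 = 29139.532 kg.

29139.53 kg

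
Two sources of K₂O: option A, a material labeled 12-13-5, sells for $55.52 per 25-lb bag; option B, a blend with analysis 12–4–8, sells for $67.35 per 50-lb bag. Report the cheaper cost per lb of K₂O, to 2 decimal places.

option A: K₂O per bag = 25 × 5% = 1.25 lb; cost = 55.52 / 1.25 = $44.4160/lb K₂O.
option B: K₂O per bag = 50 × 8% = 4 lb; cost = 67.35 / 4 = $16.8375/lb K₂O.
option B is cheaper.

$16.84 per lb K₂O (option B)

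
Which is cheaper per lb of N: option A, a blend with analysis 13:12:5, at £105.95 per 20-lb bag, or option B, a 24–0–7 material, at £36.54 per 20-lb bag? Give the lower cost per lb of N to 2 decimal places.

£7.61 per lb N (option B)

option A: N per bag = 20 × 13% = 2.6 lb; cost = 105.95 / 2.6 = £40.7500/lb N.
option B: N per bag = 20 × 24% = 4.8 lb; cost = 36.54 / 4.8 = £7.6125/lb N.
option B is cheaper.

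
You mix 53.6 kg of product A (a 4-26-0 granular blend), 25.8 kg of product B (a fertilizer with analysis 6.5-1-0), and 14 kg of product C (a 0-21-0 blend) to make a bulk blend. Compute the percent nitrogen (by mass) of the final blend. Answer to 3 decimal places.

4.091% N

Total mass = 53.6 + 25.8 + 14 = 93.4 kg.
N mass = 4%×53.6 + 6.5%×25.8 + 0%×14 = 3.821 kg.
% N = 3.821 / 93.4 = 4.09101%.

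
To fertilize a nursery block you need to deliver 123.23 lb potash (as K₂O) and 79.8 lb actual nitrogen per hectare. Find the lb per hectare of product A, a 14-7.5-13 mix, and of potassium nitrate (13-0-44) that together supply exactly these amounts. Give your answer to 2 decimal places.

Per-hectare balance (a = product A, b = potassium nitrate):
K₂O: 0.13·a + 0.44·b = 123.23
N: 0.14·a + 0.13·b = 79.8
Solving simultaneously: a = 427.116, b = 153.8747.

427.12 lb product A, 153.87 lb potassium nitrate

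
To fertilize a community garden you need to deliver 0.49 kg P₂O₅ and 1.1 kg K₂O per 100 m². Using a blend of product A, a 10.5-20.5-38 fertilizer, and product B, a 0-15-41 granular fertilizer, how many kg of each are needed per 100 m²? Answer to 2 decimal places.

1.33 kg product A, 1.45 kg product B

Let a = kg of product A, b = kg of product B (per 100 m²).
P₂O₅: 0.205·a + 0.15·b = 0.49
K₂O: 0.38·a + 0.41·b = 1.1
From row1: a = (0.49 − 0.15·b) / 0.205.
Into row2: 0.38·(0.49 − 0.15·b)/0.205 + 0.41·b = 1.1 → b = 1.45287, a = 1.32717.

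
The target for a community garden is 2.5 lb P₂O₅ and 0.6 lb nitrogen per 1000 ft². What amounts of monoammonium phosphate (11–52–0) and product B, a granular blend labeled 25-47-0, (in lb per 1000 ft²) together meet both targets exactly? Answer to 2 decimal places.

4.38 lb monoammonium phosphate, 0.47 lb product B

With a, b = lb per 1000 ft² of monoammonium phosphate and product B:
P₂O₅: 0.52·a + 0.47·b = 2.5
N: 0.11·a + 0.25·b = 0.6
Eliminate b: (row1) − 0.47/0.25·(row2) → 0.3132·a = 1.372, so a = 4.38059.
Then b = (0.6 − 0.11·4.38059) / 0.25 = 0.472542.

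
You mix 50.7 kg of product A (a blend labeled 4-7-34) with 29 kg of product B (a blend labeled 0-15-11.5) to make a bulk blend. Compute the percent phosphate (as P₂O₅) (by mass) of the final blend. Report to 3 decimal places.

9.911% P₂O₅

Total mass = 50.7 + 29 = 79.7 kg.
P₂O₅ mass = 7%×50.7 + 15%×29 = 7.899 kg.
% P₂O₅ = 7.899 / 79.7 = 9.91092%.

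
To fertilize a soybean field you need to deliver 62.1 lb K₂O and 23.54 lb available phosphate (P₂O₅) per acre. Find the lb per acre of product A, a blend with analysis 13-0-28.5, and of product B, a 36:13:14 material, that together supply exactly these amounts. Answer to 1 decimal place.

Let a = lb of product A, b = lb of product B (per acre).
K₂O: 0.285·a + 0.14·b = 62.1
P₂O₅: 0·a + 0.13·b = 23.54
Solving simultaneously: a = 128.945, b = 181.077.

128.9 lb product A, 181.1 lb product B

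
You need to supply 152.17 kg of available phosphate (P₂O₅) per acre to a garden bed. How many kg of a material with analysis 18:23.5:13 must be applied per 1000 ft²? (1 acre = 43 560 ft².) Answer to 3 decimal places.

14.865 kg of product per thousand sq ft

Product per acre = 152.17 / 23.5% = 647.532 kg.
Convert to per 1000 ft²: 647.532 × 0.0229568 = 14.8653 kg.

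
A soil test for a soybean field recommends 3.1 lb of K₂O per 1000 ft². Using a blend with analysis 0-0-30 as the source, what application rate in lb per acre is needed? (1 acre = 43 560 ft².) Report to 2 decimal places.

450.12 lb of product per acre

Product per 1000 ft² = 3.1 / 30% = 10.3333 lb.
Convert to per acre: 10.3333 × 43.56 = 450.12 lb.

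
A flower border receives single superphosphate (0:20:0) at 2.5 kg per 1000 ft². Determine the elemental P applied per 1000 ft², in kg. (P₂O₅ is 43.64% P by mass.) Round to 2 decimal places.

P₂O₅ per 1000 ft² = 2.5 × 20% = 0.5 kg.
Elemental P = 0.5 × 0.4364 = 0.2182 kg per 1000 ft².

0.22 kg P per thousand sq ft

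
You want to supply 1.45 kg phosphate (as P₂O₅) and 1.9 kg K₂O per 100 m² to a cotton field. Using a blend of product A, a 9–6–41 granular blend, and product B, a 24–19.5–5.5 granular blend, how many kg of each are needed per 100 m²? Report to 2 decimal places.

Per-100 m² balance (a = product A, b = product B):
P₂O₅: 0.06·a + 0.195·b = 1.45
K₂O: 0.41·a + 0.055·b = 1.9
Solving simultaneously: a = 3.79322, b = 6.26875.

3.79 kg product A, 6.27 kg product B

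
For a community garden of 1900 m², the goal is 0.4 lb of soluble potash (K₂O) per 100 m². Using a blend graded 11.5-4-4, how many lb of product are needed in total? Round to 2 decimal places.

190.00 lb

Product per 100 m² = 0.4 / 4% = 10 lb.
Total product = 10 × 1900 / 100 = 190 lb.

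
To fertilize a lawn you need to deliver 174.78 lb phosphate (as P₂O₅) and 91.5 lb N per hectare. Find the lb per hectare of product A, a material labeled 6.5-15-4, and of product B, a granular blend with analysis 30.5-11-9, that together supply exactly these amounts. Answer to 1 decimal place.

1120.3 lb product A, 61.3 lb product B

Per-hectare balance (a = product A, b = product B):
P₂O₅: 0.15·a + 0.11·b = 174.78
N: 0.065·a + 0.305·b = 91.5
Eliminate a: (row1) − 0.15/0.065·(row2) → -0.593846·b = -36.3738, so b = 61.2513.
Back-substitute: a = (174.78 − 0.11·61.2513) / 0.15 = 1120.28.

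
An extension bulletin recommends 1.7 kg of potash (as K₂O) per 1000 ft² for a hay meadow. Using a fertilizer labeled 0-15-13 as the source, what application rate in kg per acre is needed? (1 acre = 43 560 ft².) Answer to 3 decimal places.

569.631 kg of product per acre

Product per 1000 ft² = 1.7 / 13% = 13.0769 kg.
Convert to per acre: 13.0769 × 43.56 = 569.6308 kg.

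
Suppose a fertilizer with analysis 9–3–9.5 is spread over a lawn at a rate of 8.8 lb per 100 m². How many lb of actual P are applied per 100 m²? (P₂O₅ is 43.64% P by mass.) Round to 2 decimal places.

0.12 lb P per hundred sq m

P₂O₅ per 100 m² = 8.8 × 3% = 0.264 lb.
Elemental P = 0.264 × 0.4364 = 0.11521 lb per 100 m².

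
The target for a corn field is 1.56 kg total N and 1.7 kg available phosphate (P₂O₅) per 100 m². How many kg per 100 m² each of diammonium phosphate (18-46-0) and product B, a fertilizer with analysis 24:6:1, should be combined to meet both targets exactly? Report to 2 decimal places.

Let a = kg of diammonium phosphate, b = kg of product B (per 100 m²).
N: 0.18·a + 0.24·b = 1.56
P₂O₅: 0.46·a + 0.06·b = 1.7
From row1: a = (1.56 − 0.24·b) / 0.18.
Into row2: 0.46·(1.56 − 0.24·b)/0.18 + 0.06·b = 1.7 → b = 4.13253, a = 3.15663.

3.16 kg diammonium phosphate, 4.13 kg product B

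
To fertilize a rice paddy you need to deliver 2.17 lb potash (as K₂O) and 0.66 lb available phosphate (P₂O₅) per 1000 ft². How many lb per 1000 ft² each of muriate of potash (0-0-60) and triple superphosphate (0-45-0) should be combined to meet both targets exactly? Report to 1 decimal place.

3.6 lb muriate of potash, 1.5 lb triple superphosphate

Let a = lb of muriate of potash, b = lb of triple superphosphate (per 1000 ft²).
K₂O: 0.6·a + 0·b = 2.17
P₂O₅: 0·a + 0.45·b = 0.66
Solving simultaneously: a = 3.61667, b = 1.46667.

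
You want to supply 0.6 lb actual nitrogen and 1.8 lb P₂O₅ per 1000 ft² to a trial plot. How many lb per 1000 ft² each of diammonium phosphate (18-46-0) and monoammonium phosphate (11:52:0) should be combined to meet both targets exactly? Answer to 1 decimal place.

Let a = lb of diammonium phosphate, b = lb of monoammonium phosphate (per 1000 ft²).
N: 0.18·a + 0.11·b = 0.6
P₂O₅: 0.46·a + 0.52·b = 1.8
Eliminate a: (row1) − 0.18/0.46·(row2) → -0.0934783·b = -0.104348, so b = 1.11628.
Back-substitute: a = (0.6 − 0.11·1.11628) / 0.18 = 2.65116.

2.7 lb diammonium phosphate, 1.1 lb monoammonium phosphate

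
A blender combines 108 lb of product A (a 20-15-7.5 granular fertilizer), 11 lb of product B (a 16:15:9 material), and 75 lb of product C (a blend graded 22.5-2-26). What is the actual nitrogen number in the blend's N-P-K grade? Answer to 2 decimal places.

20.74% N

Total mass = 108 + 11 + 75 = 194 lb.
N mass = 20%×108 + 16%×11 + 22.5%×75 = 40.235 lb.
% N = 40.235 / 194 = 20.7397%.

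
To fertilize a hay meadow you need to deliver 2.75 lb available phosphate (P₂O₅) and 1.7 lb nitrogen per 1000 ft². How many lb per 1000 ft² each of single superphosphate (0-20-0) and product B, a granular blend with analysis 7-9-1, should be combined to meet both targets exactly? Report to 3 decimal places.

2.821 lb single superphosphate, 24.286 lb product B

Per-1000 ft² balance (a = single superphosphate, b = product B):
P₂O₅: 0.2·a + 0.09·b = 2.75
N: 0·a + 0.07·b = 1.7
Solving simultaneously: a = 2.82143, b = 24.2857.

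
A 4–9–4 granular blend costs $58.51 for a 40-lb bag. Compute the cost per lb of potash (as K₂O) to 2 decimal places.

K₂O in bag = 40 × 4% = 1.6 lb.
Cost per lb K₂O = $58.51 / 1.6 = $36.5687.

$36.57 per lb K₂O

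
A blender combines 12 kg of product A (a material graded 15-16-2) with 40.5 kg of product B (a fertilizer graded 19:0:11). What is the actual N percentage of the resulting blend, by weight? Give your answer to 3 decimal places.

Total mass = 12 + 40.5 = 52.5 kg.
N mass = 15%×12 + 19%×40.5 = 9.495 kg.
% N = 9.495 / 52.5 = 18.0857%.

18.086% N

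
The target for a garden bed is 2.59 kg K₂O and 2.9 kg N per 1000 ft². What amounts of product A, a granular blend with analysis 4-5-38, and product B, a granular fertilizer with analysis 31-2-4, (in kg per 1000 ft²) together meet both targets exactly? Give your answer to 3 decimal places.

With a, b = kg per 1000 ft² of product A and product B:
K₂O: 0.38·a + 0.04·b = 2.59
N: 0.04·a + 0.31·b = 2.9
From row1: a = (2.59 − 0.04·b) / 0.38.
Into row2: 0.04·(2.59 − 0.04·b)/0.38 + 0.31·b = 2.9 → b = 8.59208, a = 5.91136.

5.911 kg product A, 8.592 kg product B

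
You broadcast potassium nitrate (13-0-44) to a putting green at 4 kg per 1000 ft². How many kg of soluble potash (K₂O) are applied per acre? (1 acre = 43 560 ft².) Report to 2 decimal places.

76.67 kg K₂O per acre

K₂O per 1000 ft² = 4 × 44% = 1.76 kg.
Convert to per acre: 1.76 × 43.56 = 76.6656 kg.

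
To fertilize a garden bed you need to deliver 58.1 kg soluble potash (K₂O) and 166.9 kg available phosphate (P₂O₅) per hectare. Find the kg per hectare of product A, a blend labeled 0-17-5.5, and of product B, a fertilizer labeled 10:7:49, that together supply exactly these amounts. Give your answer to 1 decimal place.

Per-hectare balance (a = product A, b = product B):
K₂O: 0.055·a + 0.49·b = 58.1
P₂O₅: 0.17·a + 0.07·b = 166.9
From row1: a = (58.1 − 0.49·b) / 0.055.
Into row2: 0.17·(58.1 − 0.49·b)/0.055 + 0.07·b = 166.9 → b = 8.77911, a = 978.1498.

978.1 kg product A, 8.8 kg product B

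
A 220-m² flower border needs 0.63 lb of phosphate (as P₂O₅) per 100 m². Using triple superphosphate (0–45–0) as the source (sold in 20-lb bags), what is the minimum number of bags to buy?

Product per 100 m² = 0.63 / 45% = 1.4 lb.
Total product = 1.4 × 220 / 100 = 3.08 lb.
Bags = ⌈3.08 / 20⌉ = 1.

1 bags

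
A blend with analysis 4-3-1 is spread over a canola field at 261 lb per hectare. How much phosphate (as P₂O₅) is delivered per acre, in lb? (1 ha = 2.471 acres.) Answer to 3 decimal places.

3.169 lb P₂O₅ per acre

P₂O₅ per hectare = 261 × 3% = 7.83 lb.
Convert to per acre: 7.83 × 0.404694 = 3.16876 lb.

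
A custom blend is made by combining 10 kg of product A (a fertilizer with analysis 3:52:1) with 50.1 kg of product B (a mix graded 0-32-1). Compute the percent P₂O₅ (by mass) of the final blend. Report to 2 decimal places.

Total mass = 10 + 50.1 = 60.1 kg.
P₂O₅ mass = 52%×10 + 32%×50.1 = 21.232 kg.
% P₂O₅ = 21.232 / 60.1 = 35.3278%.

35.33% P₂O₅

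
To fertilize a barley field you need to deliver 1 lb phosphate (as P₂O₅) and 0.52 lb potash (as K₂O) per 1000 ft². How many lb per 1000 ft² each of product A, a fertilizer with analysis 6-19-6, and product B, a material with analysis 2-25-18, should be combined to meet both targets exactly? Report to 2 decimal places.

Per-1000 ft² balance (a = product A, b = product B):
P₂O₅: 0.19·a + 0.25·b = 1
K₂O: 0.06·a + 0.18·b = 0.52
From row1: a = (1 − 0.25·b) / 0.19.
Into row2: 0.06·(1 − 0.25·b)/0.19 + 0.18·b = 0.52 → b = 2.02083, a = 2.60417.

2.60 lb product A, 2.02 lb product B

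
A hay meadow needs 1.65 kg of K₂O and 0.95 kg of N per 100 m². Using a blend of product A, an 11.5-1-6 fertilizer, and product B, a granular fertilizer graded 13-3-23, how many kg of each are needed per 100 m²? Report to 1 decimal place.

With a, b = kg per 100 m² of product A and product B:
K₂O: 0.06·a + 0.23·b = 1.65
N: 0.115·a + 0.13·b = 0.95
Solving simultaneously: a = 0.214477, b = 7.11796.

0.2 kg product A, 7.1 kg product B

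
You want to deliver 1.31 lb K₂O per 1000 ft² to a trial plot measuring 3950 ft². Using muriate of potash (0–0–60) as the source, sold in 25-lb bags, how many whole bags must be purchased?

Product per 1000 ft² = 1.31 / 60% = 2.18333 lb.
Total product = 2.18333 × 3950 / 1000 = 8.62417 lb.
Bags = ⌈8.62417 / 25⌉ = 1.

1 bags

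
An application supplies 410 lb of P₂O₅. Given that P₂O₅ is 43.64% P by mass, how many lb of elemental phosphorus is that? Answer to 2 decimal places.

178.92 lb P

P = 410 × 0.4364 = 178.924 lb.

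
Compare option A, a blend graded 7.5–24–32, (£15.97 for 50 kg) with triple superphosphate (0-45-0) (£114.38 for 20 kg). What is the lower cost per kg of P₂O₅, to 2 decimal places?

£1.33 per kg P₂O₅ (option A)

option A: P₂O₅ per bag = 50 × 24% = 12 kg; cost = 15.97 / 12 = £1.3308/kg P₂O₅.
triple superphosphate: P₂O₅ per bag = 20 × 45% = 9 kg; cost = 114.38 / 9 = £12.7089/kg P₂O₅.
option A is cheaper.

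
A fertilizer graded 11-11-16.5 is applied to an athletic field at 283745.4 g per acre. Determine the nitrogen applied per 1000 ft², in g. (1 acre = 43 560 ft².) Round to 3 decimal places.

716.529 g N per thousand sq ft

nitrogen per acre = 283745.4 × 11% = 31212 g.
Convert to per 1000 ft²: 31212 × 0.0229568 = 716.5288 g.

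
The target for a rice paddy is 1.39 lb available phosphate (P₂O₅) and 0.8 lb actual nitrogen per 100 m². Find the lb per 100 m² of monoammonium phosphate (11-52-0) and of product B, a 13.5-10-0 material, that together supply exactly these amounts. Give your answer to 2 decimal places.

With a, b = lb per 100 m² of monoammonium phosphate and product B:
P₂O₅: 0.52·a + 0.1·b = 1.39
N: 0.11·a + 0.135·b = 0.8
Solving simultaneously: a = 1.81841, b = 4.44426.

1.82 lb monoammonium phosphate, 4.44 lb product B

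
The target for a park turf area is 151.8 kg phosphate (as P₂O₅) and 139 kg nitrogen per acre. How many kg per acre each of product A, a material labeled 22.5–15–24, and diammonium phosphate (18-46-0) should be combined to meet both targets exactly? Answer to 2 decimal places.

478.64 kg product A, 173.92 kg diammonium phosphate

With a, b = kg per acre of product A and diammonium phosphate:
P₂O₅: 0.15·a + 0.46·b = 151.8
N: 0.225·a + 0.18·b = 139
Eliminate a: (row1) − 0.15/0.225·(row2) → 0.34·b = 59.1333, so b = 173.922.
Back-substitute: a = (151.8 − 0.46·173.922) / 0.15 = 478.641.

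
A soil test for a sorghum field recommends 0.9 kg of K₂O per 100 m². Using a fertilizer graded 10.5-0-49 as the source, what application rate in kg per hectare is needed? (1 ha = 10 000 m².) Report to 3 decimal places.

183.673 kg of product per hectare

Product per 100 m² = 0.9 / 49% = 1.83673 kg.
Convert to per hectare: 1.83673 × 100 = 183.67347 kg.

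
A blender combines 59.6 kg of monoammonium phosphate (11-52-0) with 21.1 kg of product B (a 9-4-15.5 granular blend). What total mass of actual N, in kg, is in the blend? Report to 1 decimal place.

N mass = 11%×59.6 + 9%×21.1 = 8.455 kg.

8.5 kg N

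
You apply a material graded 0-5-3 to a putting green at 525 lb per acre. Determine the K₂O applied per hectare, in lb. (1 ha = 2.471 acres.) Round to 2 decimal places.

38.92 lb K₂O per hectare

K₂O per acre = 525 × 3% = 15.75 lb.
Convert to per hectare: 15.75 × 2.471 = 38.9183 lb.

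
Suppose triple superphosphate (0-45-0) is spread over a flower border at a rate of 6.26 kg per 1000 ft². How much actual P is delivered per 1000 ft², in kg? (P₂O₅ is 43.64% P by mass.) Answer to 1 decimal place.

P₂O₅ per 1000 ft² = 6.26 × 45% = 2.817 kg.
Elemental P = 2.817 × 0.4364 = 1.22934 kg per 1000 ft².

1.2 kg P per thousand sq ft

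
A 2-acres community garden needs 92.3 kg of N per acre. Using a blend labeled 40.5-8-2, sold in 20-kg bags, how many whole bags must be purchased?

23 bags

Product per acre = 92.3 / 40.5% = 227.901 kg.
Total product = 227.901 × 2 = 455.802 kg.
Bags = ⌈455.802 / 20⌉ = 23.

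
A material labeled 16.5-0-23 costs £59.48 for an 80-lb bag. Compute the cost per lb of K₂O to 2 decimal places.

K₂O in bag = 80 × 23% = 18.4 lb.
Cost per lb K₂O = £59.48 / 18.4 = £3.2326.

£3.23 per lb K₂O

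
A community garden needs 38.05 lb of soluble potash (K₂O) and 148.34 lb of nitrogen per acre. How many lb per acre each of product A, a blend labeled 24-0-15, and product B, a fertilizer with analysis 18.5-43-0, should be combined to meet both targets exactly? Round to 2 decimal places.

With a, b = lb per acre of product A and product B:
K₂O: 0.15·a + 0·b = 38.05
N: 0.24·a + 0.185·b = 148.34
Solving simultaneously: a = 253.667, b = 472.757.

253.67 lb product A, 472.76 lb product B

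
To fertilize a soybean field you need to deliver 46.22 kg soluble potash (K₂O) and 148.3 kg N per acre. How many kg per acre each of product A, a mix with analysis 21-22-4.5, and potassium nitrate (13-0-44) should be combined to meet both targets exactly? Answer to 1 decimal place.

684.5 kg product A, 35.0 kg potassium nitrate

With a, b = kg per acre of product A and potassium nitrate:
K₂O: 0.045·a + 0.44·b = 46.22
N: 0.21·a + 0.13·b = 148.3
Solving simultaneously: a = 684.499, b = 35.0399.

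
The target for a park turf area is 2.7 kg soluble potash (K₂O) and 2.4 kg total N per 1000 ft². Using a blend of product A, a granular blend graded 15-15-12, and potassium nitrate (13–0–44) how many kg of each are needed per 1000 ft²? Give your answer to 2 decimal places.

13.99 kg product A, 2.32 kg potassium nitrate

Let a = kg of product A, b = kg of potassium nitrate (per 1000 ft²).
K₂O: 0.12·a + 0.44·b = 2.7
N: 0.15·a + 0.13·b = 2.4
From row1: a = (2.7 − 0.44·b) / 0.12.
Into row2: 0.15·(2.7 − 0.44·b)/0.12 + 0.13·b = 2.4 → b = 2.32143, a = 13.9881.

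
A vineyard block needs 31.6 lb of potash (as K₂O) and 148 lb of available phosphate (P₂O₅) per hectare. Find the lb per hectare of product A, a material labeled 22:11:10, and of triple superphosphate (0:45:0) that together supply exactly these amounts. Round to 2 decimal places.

316.00 lb product A, 251.64 lb triple superphosphate

With a, b = lb per hectare of product A and triple superphosphate:
K₂O: 0.1·a + 0·b = 31.6
P₂O₅: 0.11·a + 0.45·b = 148
Eliminate a: (row1) − 0.1/0.11·(row2) → -0.409091·b = -102.945, so b = 251.644.
Back-substitute: a = (31.6 − 0·251.644) / 0.1 = 316.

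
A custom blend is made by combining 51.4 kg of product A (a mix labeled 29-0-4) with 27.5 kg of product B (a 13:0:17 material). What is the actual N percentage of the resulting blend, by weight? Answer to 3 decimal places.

23.423% N

Total mass = 51.4 + 27.5 = 78.9 kg.
N mass = 29%×51.4 + 13%×27.5 = 18.481 kg.
% N = 18.481 / 78.9 = 23.4233%.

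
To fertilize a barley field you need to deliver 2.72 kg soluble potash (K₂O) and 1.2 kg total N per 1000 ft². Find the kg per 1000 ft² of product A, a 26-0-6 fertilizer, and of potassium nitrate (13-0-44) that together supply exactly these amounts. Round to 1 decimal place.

With a, b = kg per 1000 ft² of product A and potassium nitrate:
K₂O: 0.06·a + 0.44·b = 2.72
N: 0.26·a + 0.13·b = 1.2
From row1: a = (2.72 − 0.44·b) / 0.06.
Into row2: 0.26·(2.72 − 0.44·b)/0.06 + 0.13·b = 1.2 → b = 5.95872, a = 1.63602.

1.6 kg product A, 6.0 kg potassium nitrate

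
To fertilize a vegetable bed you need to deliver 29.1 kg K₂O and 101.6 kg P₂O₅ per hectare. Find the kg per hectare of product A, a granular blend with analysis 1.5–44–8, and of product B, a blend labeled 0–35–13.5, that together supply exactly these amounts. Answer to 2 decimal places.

With a, b = kg per hectare of product A and product B:
K₂O: 0.08·a + 0.135·b = 29.1
P₂O₅: 0.44·a + 0.35·b = 101.6
From row1: a = (29.1 − 0.135·b) / 0.08.
Into row2: 0.44·(29.1 − 0.135·b)/0.08 + 0.35·b = 101.6 → b = 148.917, a = 112.452.

112.45 kg product A, 148.92 kg product B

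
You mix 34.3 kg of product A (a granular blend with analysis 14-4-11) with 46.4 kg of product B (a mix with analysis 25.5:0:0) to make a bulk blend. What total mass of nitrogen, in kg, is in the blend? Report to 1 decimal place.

16.6 kg N

N mass = 14%×34.3 + 25.5%×46.4 = 16.634 kg.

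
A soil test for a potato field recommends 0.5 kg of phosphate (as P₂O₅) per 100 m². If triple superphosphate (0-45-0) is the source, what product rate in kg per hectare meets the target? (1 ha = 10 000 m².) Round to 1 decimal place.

Product per 100 m² = 0.5 / 45% = 1.11111 kg.
Convert to per hectare: 1.11111 × 100 = 111.111 kg.

111.1 kg of product per hectare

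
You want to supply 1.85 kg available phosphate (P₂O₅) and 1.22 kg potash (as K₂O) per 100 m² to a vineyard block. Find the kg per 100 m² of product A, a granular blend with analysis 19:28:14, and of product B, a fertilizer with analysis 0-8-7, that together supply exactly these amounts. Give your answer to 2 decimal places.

Per-100 m² balance (a = product A, b = product B):
P₂O₅: 0.28·a + 0.08·b = 1.85
K₂O: 0.14·a + 0.07·b = 1.22
Eliminate a: (row1) − 0.28/0.14·(row2) → -0.06·b = -0.59, so b = 9.83333.
Back-substitute: a = (1.85 − 0.08·9.83333) / 0.28 = 3.79762.

3.80 kg product A, 9.83 kg product B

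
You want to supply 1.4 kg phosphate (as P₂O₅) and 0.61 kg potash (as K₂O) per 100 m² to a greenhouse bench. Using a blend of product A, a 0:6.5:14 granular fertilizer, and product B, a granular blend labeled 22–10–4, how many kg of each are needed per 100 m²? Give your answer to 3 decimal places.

0.439 kg product A, 13.715 kg product B

Per-100 m² balance (a = product A, b = product B):
P₂O₅: 0.065·a + 0.1·b = 1.4
K₂O: 0.14·a + 0.04·b = 0.61
Eliminate a: (row1) − 0.065/0.14·(row2) → 0.0814286·b = 1.11679, so b = 13.7149.
Back-substitute: a = (1.4 − 0.1·13.7149) / 0.065 = 0.438596.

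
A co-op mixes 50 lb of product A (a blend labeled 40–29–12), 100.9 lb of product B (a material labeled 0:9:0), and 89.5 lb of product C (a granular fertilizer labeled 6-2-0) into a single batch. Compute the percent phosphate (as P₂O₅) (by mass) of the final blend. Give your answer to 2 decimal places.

10.55% P₂O₅

Total mass = 50 + 100.9 + 89.5 = 240.4 lb.
P₂O₅ mass = 29%×50 + 9%×100.9 + 2%×89.5 = 25.371 lb.
% P₂O₅ = 25.371 / 240.4 = 10.5537%.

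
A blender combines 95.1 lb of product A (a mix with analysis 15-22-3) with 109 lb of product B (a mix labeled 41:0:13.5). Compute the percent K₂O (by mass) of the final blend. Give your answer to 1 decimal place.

Total mass = 95.1 + 109 = 204.1 lb.
K₂O mass = 3%×95.1 + 13.5%×109 = 17.568 lb.
% K₂O = 17.568 / 204.1 = 8.60755%.

8.6% K₂O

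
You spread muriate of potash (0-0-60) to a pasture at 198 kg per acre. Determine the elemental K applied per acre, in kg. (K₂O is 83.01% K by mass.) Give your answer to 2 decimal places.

98.62 kg K per acre

K₂O per acre = 198 × 60% = 118.8 kg.
Elemental K = 118.8 × 0.8301 = 98.6159 kg per acre.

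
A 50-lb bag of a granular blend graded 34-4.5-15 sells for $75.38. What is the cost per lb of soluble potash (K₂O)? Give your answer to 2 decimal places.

$10.05 per lb K₂O

K₂O in bag = 50 × 15% = 7.5 lb.
Cost per lb K₂O = $75.38 / 7.5 = $10.0507.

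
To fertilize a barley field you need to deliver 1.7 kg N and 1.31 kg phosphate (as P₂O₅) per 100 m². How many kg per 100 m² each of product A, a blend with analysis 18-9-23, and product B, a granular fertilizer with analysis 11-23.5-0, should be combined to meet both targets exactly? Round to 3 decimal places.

7.883 kg product A, 2.556 kg product B

With a, b = kg per 100 m² of product A and product B:
N: 0.18·a + 0.11·b = 1.7
P₂O₅: 0.09·a + 0.235·b = 1.31
Eliminate a: (row1) − 0.18/0.09·(row2) → -0.36·b = -0.92, so b = 2.55556.
Back-substitute: a = (1.7 − 0.11·2.55556) / 0.18 = 7.88272.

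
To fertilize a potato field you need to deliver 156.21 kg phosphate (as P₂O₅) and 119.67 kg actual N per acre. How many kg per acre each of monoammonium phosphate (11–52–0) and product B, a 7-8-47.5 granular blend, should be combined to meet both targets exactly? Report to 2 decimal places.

With a, b = kg per acre of monoammonium phosphate and product B:
P₂O₅: 0.52·a + 0.08·b = 156.21
N: 0.11·a + 0.07·b = 119.67
From row1: a = (156.21 − 0.08·b) / 0.52.
Into row2: 0.11·(156.21 − 0.08·b)/0.52 + 0.07·b = 119.67 → b = 1632.076, a = 49.3152.

49.32 kg monoammonium phosphate, 1632.08 kg product B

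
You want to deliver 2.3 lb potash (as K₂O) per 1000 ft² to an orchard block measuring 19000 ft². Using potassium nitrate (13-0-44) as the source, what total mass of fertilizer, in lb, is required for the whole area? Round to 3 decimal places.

99.318 lb

Product per 1000 ft² = 2.3 / 44% = 5.22727 lb.
Total product = 5.22727 × 19000 / 1000 = 99.3182 lb.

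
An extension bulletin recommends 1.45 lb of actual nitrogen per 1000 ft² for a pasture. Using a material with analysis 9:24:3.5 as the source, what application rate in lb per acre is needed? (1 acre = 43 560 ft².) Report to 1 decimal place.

Product per 1000 ft² = 1.45 / 9% = 16.1111 lb.
Convert to per acre: 16.1111 × 43.56 = 701.8 lb.

701.8 lb of product per acre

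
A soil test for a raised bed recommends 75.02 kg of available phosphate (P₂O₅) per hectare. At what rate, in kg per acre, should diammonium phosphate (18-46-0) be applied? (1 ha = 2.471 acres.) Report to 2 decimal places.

66.00 kg of product per acre

Product per hectare = 75.02 / 46% = 163.087 kg.
Convert to per acre: 163.087 × 0.404694 = 66.0004 kg.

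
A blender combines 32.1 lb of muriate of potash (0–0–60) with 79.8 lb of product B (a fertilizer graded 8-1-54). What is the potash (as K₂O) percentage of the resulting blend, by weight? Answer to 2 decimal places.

55.72% K₂O

Total mass = 32.1 + 79.8 = 111.9 lb.
K₂O mass = 60%×32.1 + 54%×79.8 = 62.352 lb.
% K₂O = 62.352 / 111.9 = 55.7212%.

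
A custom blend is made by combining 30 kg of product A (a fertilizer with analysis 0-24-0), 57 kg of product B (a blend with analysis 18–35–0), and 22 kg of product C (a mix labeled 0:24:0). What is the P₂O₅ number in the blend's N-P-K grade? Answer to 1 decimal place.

Total mass = 30 + 57 + 22 = 109 kg.
P₂O₅ mass = 24%×30 + 35%×57 + 24%×22 = 32.43 kg.
% P₂O₅ = 32.43 / 109 = 29.7523%.

29.8% P₂O₅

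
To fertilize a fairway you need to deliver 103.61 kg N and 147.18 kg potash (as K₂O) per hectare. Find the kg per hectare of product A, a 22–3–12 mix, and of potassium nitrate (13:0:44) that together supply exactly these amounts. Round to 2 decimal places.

325.80 kg product A, 245.65 kg potassium nitrate

Per-hectare balance (a = product A, b = potassium nitrate):
N: 0.22·a + 0.13·b = 103.61
K₂O: 0.12·a + 0.44·b = 147.18
Eliminate b: (row1) − 0.13/0.44·(row2) → 0.184545·a = 60.125, so a = 325.8005.
Then b = (147.18 − 0.12·325.8005) / 0.44 = 245.645.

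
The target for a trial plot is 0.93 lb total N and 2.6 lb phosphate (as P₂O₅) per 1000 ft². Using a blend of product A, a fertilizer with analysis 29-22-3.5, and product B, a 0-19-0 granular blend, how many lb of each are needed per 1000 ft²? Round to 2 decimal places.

3.21 lb product A, 9.97 lb product B

Per-1000 ft² balance (a = product A, b = product B):
N: 0.29·a + 0·b = 0.93
P₂O₅: 0.22·a + 0.19·b = 2.6
Solving simultaneously: a = 3.2069, b = 9.97096.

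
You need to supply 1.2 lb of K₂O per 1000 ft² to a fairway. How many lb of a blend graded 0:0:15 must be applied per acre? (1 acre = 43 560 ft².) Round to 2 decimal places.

348.48 lb of product per acre

Product per 1000 ft² = 1.2 / 15% = 8 lb.
Convert to per acre: 8 × 43.56 = 348.48 lb.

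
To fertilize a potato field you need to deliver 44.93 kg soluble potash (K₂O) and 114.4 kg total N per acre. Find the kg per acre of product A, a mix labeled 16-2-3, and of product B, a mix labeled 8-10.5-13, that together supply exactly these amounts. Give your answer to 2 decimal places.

Let a = kg of product A, b = kg of product B (per acre).
K₂O: 0.03·a + 0.13·b = 44.93
N: 0.16·a + 0.08·b = 114.4
Solving simultaneously: a = 612.913, b = 204.174.

612.91 kg product A, 204.17 kg product B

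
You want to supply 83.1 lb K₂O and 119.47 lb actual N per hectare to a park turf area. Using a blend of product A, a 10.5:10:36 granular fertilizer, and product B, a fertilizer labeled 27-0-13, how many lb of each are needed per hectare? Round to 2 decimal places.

Let a = lb of product A, b = lb of product B (per hectare).
K₂O: 0.36·a + 0.13·b = 83.1
N: 0.105·a + 0.27·b = 119.47
Solving simultaneously: a = 82.6559, b = 410.338.

82.66 lb product A, 410.34 lb product B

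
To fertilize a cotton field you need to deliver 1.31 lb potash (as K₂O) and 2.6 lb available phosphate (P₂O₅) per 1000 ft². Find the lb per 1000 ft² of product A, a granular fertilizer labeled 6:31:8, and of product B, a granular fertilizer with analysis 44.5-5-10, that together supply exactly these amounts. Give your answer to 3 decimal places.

7.204 lb product A, 7.337 lb product B

Let a = lb of product A, b = lb of product B (per 1000 ft²).
K₂O: 0.08·a + 0.1·b = 1.31
P₂O₅: 0.31·a + 0.05·b = 2.6
Eliminate b: (row1) − 0.1/0.05·(row2) → -0.54·a = -3.89, so a = 7.2037.
Then b = (2.6 − 0.31·7.2037) / 0.05 = 7.33704.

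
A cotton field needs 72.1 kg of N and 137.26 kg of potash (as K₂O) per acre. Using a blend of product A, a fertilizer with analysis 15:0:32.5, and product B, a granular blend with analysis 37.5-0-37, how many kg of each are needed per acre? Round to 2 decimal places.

373.57 kg product A, 42.84 kg product B

With a, b = kg per acre of product A and product B:
N: 0.15·a + 0.375·b = 72.1
K₂O: 0.325·a + 0.37·b = 137.26
Solving simultaneously: a = 373.567, b = 42.8399.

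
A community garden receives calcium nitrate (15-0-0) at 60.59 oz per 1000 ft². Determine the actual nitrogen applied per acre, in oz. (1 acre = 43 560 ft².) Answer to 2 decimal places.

395.90 oz N per acre

nitrogen per 1000 ft² = 60.59 × 15% = 9.0885 oz.
Convert to per acre: 9.0885 × 43.56 = 395.895 oz.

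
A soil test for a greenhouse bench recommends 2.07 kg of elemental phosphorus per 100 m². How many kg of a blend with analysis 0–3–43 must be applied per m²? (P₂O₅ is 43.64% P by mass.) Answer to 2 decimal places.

1.58 kg of product per sq m

As P₂O₅: 2.07 / 0.4364 = 4.74335 kg per 100 m².
Product per 100 m² = 4.74335 / 3% = 158.112 kg.
Convert to per m²: 158.112 × 0.01 = 1.58112 kg.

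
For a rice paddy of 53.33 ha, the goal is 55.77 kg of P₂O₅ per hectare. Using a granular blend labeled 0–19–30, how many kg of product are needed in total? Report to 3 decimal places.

15653.758 kg

Product per hectare = 55.77 / 19% = 293.526 kg.
Total product = 293.526 × 53.33 = 15653.7584 kg.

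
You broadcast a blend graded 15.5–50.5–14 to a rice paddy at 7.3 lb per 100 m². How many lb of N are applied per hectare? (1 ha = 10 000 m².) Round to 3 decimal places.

nitrogen per 100 m² = 7.3 × 15.5% = 1.1315 lb.
Convert to per hectare: 1.1315 × 100 = 113.15 lb.

113.150 lb N per hectare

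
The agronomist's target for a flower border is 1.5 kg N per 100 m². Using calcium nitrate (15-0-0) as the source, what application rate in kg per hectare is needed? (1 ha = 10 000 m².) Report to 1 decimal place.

1000.0 kg of product per hectare

Product per 100 m² = 1.5 / 15% = 10 kg.
Convert to per hectare: 10 × 100 = 1000 kg.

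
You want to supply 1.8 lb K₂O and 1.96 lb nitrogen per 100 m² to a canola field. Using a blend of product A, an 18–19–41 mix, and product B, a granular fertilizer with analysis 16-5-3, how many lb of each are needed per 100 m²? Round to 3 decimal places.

With a, b = lb per 100 m² of product A and product B:
K₂O: 0.41·a + 0.03·b = 1.8
N: 0.18·a + 0.16·b = 1.96
From row1: a = (1.8 − 0.03·b) / 0.41.
Into row2: 0.18·(1.8 − 0.03·b)/0.41 + 0.16·b = 1.96 → b = 7.96678, a = 3.80731.

3.807 lb product A, 7.967 lb product B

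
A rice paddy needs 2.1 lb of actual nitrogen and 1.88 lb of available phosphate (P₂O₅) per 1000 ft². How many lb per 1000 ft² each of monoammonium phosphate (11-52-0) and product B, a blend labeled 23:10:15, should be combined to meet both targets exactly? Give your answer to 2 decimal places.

With a, b = lb per 1000 ft² of monoammonium phosphate and product B:
N: 0.11·a + 0.23·b = 2.1
P₂O₅: 0.52·a + 0.1·b = 1.88
Solving simultaneously: a = 2.04788, b = 8.15101.

2.05 lb monoammonium phosphate, 8.15 lb product B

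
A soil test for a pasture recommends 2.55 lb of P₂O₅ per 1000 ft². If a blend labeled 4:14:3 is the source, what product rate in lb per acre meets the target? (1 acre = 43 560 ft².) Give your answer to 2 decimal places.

793.41 lb of product per acre

Product per 1000 ft² = 2.55 / 14% = 18.2143 lb.
Convert to per acre: 18.2143 × 43.56 = 793.414 lb.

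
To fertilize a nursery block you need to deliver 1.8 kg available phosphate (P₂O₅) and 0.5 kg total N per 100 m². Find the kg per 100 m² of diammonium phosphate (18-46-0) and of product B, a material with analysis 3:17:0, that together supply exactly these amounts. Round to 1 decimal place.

1.8 kg diammonium phosphate, 5.6 kg product B

With a, b = kg per 100 m² of diammonium phosphate and product B:
P₂O₅: 0.46·a + 0.17·b = 1.8
N: 0.18·a + 0.03·b = 0.5
Eliminate b: (row1) − 0.17/0.03·(row2) → -0.56·a = -1.03333, so a = 1.84524.
Then b = (0.5 − 0.18·1.84524) / 0.03 = 5.59524.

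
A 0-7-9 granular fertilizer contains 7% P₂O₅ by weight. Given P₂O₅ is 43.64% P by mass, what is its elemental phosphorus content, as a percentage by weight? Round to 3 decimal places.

%P = 7 × 0.4364 = 3.0548%.

3.055% P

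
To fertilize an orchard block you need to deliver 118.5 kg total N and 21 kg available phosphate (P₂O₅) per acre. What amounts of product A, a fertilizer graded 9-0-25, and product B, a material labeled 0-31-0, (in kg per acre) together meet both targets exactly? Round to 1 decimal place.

1316.7 kg product A, 67.7 kg product B

Per-acre balance (a = product A, b = product B):
N: 0.09·a + 0·b = 118.5
P₂O₅: 0·a + 0.31·b = 21
Solving simultaneously: a = 1316.67, b = 67.7419.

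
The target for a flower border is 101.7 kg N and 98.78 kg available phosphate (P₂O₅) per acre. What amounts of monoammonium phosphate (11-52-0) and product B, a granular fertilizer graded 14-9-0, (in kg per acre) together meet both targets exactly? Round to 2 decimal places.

With a, b = kg per acre of monoammonium phosphate and product B:
N: 0.11·a + 0.14·b = 101.7
P₂O₅: 0.52·a + 0.09·b = 98.78
From row1: a = (101.7 − 0.14·b) / 0.11.
Into row2: 0.52·(101.7 − 0.14·b)/0.11 + 0.09·b = 98.78 → b = 668.016, a = 74.3434.

74.34 kg monoammonium phosphate, 668.02 kg product B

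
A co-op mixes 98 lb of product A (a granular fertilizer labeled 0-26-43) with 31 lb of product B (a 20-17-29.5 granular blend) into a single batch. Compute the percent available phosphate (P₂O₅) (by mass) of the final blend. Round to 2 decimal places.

Total mass = 98 + 31 = 129 lb.
P₂O₅ mass = 26%×98 + 17%×31 = 30.75 lb.
% P₂O₅ = 30.75 / 129 = 23.8372%.

23.84% P₂O₅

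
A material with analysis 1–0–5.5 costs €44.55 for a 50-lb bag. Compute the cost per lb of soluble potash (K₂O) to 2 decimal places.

€16.20 per lb K₂O

K₂O in bag = 50 × 5.5% = 2.75 lb.
Cost per lb K₂O = €44.55 / 2.75 = €16.2000.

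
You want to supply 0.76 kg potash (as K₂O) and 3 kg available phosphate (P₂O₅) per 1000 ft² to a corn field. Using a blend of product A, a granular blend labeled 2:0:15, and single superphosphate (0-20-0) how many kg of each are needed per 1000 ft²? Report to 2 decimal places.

With a, b = kg per 1000 ft² of product A and single superphosphate:
K₂O: 0.15·a + 0·b = 0.76
P₂O₅: 0·a + 0.2·b = 3
Solving simultaneously: a = 5.06667, b = 15.

5.07 kg product A, 15.00 kg single superphosphate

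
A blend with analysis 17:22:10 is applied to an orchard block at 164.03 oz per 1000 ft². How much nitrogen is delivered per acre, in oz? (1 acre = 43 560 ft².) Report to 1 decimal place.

nitrogen per 1000 ft² = 164.03 × 17% = 27.8851 oz.
Convert to per acre: 27.8851 × 43.56 = 1214.67 oz.

1214.7 oz N per acre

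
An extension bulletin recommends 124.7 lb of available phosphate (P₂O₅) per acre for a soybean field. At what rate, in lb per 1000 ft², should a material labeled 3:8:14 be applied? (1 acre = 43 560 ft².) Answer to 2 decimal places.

35.78 lb of product per thousand sq ft

Product per acre = 124.7 / 8% = 1558.75 lb.
Convert to per 1000 ft²: 1558.75 × 0.0229568 = 35.784 lb.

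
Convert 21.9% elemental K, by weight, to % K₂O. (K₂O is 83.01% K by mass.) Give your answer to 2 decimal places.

26.38% K₂O

%K₂O = 21.9 / 0.8301 = 26.3824%.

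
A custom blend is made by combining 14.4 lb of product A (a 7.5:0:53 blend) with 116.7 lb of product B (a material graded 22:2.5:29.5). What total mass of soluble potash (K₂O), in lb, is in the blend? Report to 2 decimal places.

K₂O mass = 53%×14.4 + 29.5%×116.7 = 42.0585 lb.

42.06 lb K₂O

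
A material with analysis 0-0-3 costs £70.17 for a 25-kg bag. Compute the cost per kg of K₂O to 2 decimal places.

K₂O in bag = 25 × 3% = 0.75 kg.
Cost per kg K₂O = £70.17 / 0.75 = £93.5600.

£93.56 per kg K₂O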